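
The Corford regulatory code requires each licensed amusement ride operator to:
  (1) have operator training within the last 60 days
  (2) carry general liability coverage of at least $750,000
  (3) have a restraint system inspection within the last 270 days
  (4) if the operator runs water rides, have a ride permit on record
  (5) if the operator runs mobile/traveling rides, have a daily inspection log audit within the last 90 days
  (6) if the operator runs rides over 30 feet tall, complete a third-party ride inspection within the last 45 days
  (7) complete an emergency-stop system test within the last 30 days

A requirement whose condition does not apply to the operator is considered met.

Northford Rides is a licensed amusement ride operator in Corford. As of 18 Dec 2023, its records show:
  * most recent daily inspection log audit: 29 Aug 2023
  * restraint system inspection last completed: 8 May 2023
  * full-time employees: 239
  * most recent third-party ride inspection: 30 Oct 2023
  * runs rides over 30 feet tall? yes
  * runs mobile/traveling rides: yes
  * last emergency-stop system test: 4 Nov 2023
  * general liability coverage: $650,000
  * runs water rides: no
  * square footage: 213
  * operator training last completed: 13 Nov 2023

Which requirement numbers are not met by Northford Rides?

1. operator training 35 days ago vs limit 60 → met
2. general liability coverage $650,000 < $750,000 → not met
3. restraint system inspection 224 days ago vs limit 270 → met
4. condition 'runs water rides' does not hold → requirement n/a → met
5. condition 'runs mobile/traveling rides' holds; daily inspection log audit 111 days ago vs limit 90 → not met
6. condition 'runs rides over 30 feet tall' holds; third-party ride inspection 49 days ago vs limit 45 → not met
7. emergency-stop system test 44 days ago vs limit 30 → not met
Not met: 2, 5, 6, 7

2, 5, 6, 7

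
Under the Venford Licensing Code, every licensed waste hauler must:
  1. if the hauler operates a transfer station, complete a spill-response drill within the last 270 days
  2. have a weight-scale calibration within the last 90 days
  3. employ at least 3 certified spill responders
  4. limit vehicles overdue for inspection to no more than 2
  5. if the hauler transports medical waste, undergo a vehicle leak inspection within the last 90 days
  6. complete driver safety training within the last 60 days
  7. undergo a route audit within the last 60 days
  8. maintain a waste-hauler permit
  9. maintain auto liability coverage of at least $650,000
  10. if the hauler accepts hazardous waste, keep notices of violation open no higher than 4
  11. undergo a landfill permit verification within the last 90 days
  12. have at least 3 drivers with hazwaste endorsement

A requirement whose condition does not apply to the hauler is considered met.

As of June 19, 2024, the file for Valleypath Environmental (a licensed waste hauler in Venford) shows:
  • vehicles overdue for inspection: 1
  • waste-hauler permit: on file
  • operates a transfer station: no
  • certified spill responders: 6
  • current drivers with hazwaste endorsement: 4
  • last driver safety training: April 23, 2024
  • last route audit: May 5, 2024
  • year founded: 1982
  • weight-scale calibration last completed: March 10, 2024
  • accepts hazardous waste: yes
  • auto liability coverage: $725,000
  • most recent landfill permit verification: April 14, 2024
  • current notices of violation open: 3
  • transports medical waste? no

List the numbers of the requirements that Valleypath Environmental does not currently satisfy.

1. condition 'operates a transfer station' does not hold → requirement n/a → met
2. weight-scale calibration 101 days ago vs limit 90 → not met
3. certified spill responders 6 ≥ 3 → met
4. vehicles overdue for inspection 1 ≤ 2 → met
5. condition 'transports medical waste' does not hold → requirement n/a → met
6. driver safety training 57 days ago vs limit 60 → met
7. route audit 45 days ago vs limit 60 → met
8. waste-hauler permit present → met
9. auto liability coverage $725,000 ≥ $650,000 → met
10. condition 'accepts hazardous waste' holds; notices of violation open 3 ≤ 4 → met
11. landfill permit verification 66 days ago vs limit 90 → met
12. drivers with hazwaste endorsement 4 ≥ 3 → met
Not met: 2

2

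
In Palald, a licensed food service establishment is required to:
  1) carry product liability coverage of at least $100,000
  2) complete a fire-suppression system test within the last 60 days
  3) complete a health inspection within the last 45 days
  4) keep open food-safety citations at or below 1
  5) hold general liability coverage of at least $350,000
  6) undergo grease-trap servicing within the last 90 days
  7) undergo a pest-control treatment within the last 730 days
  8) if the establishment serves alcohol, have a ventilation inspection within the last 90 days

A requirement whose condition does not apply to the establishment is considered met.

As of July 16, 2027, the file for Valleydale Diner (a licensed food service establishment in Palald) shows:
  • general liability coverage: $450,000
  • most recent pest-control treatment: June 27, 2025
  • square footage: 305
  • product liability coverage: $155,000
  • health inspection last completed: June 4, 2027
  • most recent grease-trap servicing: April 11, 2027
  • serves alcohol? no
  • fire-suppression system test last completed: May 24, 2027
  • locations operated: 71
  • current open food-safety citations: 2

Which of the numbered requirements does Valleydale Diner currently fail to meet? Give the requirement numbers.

1. product liability coverage $155,000 ≥ $100,000 → met
2. fire-suppression system test 53 days ago vs limit 60 → met
3. health inspection 42 days ago vs limit 45 → met
4. open food-safety citations 2 > 1 → not met
5. general liability coverage $450,000 ≥ $350,000 → met
6. grease-trap servicing 96 days ago vs limit 90 → not met
7. pest-control treatment 749 days ago vs limit 730 → not met
8. condition 'serves alcohol' does not hold → requirement n/a → met
Not met: 4, 6, 7

4, 6, 7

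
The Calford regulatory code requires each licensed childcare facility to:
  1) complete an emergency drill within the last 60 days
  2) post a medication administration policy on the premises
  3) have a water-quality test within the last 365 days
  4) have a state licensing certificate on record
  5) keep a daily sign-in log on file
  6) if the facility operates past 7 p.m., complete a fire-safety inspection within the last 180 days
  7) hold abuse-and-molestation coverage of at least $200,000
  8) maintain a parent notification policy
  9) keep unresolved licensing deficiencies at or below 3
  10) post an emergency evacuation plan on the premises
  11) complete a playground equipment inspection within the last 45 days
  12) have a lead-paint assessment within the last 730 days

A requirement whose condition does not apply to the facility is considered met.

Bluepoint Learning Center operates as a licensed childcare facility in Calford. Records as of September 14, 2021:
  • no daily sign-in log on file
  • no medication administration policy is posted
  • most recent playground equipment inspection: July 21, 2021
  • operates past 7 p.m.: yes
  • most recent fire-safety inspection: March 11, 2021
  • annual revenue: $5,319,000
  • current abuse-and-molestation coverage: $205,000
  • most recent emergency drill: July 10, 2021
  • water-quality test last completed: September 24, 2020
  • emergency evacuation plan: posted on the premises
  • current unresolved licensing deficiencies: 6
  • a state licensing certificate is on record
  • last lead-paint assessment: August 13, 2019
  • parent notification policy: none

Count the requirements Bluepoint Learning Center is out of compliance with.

8

1. emergency drill 66 days ago vs limit 60 → not met
2. medication administration policy absent → not met
3. water-quality test 355 days ago vs limit 365 → met
4. state licensing certificate present → met
5. daily sign-in log absent → not met
6. condition 'operates past 7 p.m.' holds; fire-safety inspection 187 days ago vs limit 180 → not met
7. abuse-and-molestation coverage $205,000 ≥ $200,000 → met
8. parent notification policy absent → not met
9. unresolved licensing deficiencies 6 > 3 → not met
10. emergency evacuation plan present → met
11. playground equipment inspection 55 days ago vs limit 45 → not met
12. lead-paint assessment 763 days ago vs limit 730 → not met
Not met: 8 of 12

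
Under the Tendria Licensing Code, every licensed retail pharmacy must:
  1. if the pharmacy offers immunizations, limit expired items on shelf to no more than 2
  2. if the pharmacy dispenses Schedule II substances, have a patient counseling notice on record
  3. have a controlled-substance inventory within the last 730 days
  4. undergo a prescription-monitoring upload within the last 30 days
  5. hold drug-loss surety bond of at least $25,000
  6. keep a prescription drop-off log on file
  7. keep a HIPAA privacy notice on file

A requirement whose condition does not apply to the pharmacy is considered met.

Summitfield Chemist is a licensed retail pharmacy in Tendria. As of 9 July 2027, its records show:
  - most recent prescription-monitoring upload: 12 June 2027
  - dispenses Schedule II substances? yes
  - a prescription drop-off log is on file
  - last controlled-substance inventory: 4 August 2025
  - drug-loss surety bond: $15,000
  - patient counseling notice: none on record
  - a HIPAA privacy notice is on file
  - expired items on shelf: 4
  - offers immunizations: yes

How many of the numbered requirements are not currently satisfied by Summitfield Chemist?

1. condition 'offers immunizations' holds; expired items on shelf 4 > 2 → not met
2. condition 'dispenses Schedule II substances' holds; patient counseling notice absent → not met
3. controlled-substance inventory 704 days ago vs limit 730 → met
4. prescription-monitoring upload 27 days ago vs limit 30 → met
5. drug-loss surety bond $15,000 < $25,000 → not met
6. prescription drop-off log present → met
7. HIPAA privacy notice present → met
Not met: 3 of 7

3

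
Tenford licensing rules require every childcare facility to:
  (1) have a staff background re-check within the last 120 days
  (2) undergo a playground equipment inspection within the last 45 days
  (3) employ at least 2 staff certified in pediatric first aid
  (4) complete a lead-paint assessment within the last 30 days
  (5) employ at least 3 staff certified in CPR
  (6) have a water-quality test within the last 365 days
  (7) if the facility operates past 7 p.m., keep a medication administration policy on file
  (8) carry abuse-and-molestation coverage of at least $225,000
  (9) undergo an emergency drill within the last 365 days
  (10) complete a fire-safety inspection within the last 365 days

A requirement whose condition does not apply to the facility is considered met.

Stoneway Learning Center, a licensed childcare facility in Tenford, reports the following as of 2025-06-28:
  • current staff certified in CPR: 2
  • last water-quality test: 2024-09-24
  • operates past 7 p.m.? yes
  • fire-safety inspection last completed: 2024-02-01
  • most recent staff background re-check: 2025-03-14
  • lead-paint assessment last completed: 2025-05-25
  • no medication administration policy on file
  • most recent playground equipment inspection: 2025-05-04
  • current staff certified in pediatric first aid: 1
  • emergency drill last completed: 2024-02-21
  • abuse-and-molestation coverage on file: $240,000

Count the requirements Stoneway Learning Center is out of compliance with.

7

1. staff background re-check 106 days ago vs limit 120 → met
2. playground equipment inspection 55 days ago vs limit 45 → not met
3. staff certified in pediatric first aid 1 < 2 → not met
4. lead-paint assessment 34 days ago vs limit 30 → not met
5. staff certified in CPR 2 < 3 → not met
6. water-quality test 277 days ago vs limit 365 → met
7. condition 'operates past 7 p.m.' holds; medication administration policy absent → not met
8. abuse-and-molestation coverage $240,000 ≥ $225,000 → met
9. emergency drill 493 days ago vs limit 365 → not met
10. fire-safety inspection 513 days ago vs limit 365 → not met
Not met: 7 of 10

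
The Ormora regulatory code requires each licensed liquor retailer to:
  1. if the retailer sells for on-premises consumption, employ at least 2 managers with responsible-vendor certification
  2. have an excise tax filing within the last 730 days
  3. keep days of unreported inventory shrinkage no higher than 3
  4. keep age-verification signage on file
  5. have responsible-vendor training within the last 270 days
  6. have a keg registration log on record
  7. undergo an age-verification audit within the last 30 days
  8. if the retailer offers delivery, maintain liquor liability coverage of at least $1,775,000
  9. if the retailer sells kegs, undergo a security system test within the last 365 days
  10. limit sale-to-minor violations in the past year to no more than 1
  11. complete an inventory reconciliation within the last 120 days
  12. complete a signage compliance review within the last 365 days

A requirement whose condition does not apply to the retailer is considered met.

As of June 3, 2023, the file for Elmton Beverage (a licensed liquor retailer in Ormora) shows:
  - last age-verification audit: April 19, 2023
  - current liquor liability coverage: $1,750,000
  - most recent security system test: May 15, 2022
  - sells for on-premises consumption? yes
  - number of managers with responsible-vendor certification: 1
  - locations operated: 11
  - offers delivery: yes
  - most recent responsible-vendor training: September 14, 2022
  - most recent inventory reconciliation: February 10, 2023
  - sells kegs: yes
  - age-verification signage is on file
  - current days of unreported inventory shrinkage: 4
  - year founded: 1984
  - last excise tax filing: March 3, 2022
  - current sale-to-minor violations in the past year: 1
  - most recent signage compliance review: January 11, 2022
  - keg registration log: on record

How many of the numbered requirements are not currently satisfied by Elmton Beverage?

6

1. condition 'sells for on-premises consumption' holds; managers with responsible-vendor certification 1 < 2 → not met
2. excise tax filing 457 days ago vs limit 730 → met
3. days of unreported inventory shrinkage 4 > 3 → not met
4. age-verification signage present → met
5. responsible-vendor training 262 days ago vs limit 270 → met
6. keg registration log present → met
7. age-verification audit 45 days ago vs limit 30 → not met
8. condition 'offers delivery' holds; liquor liability coverage $1,750,000 < $1,775,000 → not met
9. condition 'sells kegs' holds; security system test 384 days ago vs limit 365 → not met
10. sale-to-minor violations in the past year 1 ≤ 1 → met
11. inventory reconciliation 113 days ago vs limit 120 → met
12. signage compliance review 508 days ago vs limit 365 → not met
Not met: 6 of 12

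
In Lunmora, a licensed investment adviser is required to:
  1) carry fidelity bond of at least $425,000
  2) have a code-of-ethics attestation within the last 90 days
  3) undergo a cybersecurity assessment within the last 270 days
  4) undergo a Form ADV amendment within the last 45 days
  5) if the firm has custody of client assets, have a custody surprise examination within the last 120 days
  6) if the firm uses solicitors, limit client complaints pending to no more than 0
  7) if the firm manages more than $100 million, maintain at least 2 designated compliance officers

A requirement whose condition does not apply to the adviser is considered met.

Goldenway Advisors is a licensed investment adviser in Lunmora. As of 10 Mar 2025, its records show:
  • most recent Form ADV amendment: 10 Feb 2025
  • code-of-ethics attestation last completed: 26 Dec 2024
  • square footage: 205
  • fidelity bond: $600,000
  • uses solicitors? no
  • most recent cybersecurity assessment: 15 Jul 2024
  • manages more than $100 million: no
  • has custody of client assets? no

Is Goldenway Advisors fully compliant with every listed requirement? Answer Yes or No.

Yes

1. fidelity bond $600,000 ≥ $425,000 → met
2. code-of-ethics attestation 74 days ago vs limit 90 → met
3. cybersecurity assessment 238 days ago vs limit 270 → met
4. Form ADV amendment 28 days ago vs limit 45 → met
5. condition 'has custody of client assets' does not hold → requirement n/a → met
6. condition 'uses solicitors' does not hold → requirement n/a → met
7. condition 'manages more than $100 million' does not hold → requirement n/a → met
All met.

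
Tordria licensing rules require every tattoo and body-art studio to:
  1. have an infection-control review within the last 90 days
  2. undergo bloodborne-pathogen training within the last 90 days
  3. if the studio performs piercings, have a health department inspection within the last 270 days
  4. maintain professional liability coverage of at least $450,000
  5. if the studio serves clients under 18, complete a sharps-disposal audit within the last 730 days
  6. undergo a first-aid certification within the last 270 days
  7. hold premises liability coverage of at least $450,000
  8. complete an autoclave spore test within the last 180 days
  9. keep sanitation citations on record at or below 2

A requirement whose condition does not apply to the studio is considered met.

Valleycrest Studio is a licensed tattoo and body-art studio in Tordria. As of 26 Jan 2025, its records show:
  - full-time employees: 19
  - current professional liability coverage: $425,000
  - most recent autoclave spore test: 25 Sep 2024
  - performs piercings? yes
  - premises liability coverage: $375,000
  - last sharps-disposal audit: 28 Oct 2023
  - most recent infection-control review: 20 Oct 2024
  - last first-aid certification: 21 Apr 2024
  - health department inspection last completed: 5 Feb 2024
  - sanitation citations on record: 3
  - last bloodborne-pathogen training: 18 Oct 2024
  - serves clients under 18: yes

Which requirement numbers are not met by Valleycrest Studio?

1. infection-control review 98 days ago vs limit 90 → not met
2. bloodborne-pathogen training 100 days ago vs limit 90 → not met
3. condition 'performs piercings' holds; health department inspection 356 days ago vs limit 270 → not met
4. professional liability coverage $425,000 < $450,000 → not met
5. condition 'serves clients under 18' holds; sharps-disposal audit 456 days ago vs limit 730 → met
6. first-aid certification 280 days ago vs limit 270 → not met
7. premises liability coverage $375,000 < $450,000 → not met
8. autoclave spore test 123 days ago vs limit 180 → met
9. sanitation citations on record 3 > 2 → not met
Not met: 1, 2, 3, 4, 6, 7, 9

1, 2, 3, 4, 6, 7, 9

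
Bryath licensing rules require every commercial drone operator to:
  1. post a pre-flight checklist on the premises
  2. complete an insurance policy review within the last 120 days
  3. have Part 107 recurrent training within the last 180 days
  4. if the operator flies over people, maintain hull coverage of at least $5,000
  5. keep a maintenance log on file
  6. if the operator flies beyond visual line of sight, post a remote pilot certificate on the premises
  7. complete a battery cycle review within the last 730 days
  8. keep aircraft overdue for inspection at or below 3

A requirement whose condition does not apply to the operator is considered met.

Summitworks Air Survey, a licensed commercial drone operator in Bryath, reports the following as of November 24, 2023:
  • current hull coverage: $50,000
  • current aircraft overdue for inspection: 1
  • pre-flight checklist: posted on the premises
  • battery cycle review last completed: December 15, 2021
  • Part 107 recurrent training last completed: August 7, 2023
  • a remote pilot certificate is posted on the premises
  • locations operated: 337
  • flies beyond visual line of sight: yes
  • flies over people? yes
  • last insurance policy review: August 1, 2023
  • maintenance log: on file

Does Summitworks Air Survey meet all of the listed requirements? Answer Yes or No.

Yes

1. pre-flight checklist present → met
2. insurance policy review 115 days ago vs limit 120 → met
3. Part 107 recurrent training 109 days ago vs limit 180 → met
4. condition 'flies over people' holds; hull coverage $50,000 ≥ $5,000 → met
5. maintenance log present → met
6. condition 'flies beyond visual line of sight' holds; remote pilot certificate present → met
7. battery cycle review 709 days ago vs limit 730 → met
8. aircraft overdue for inspection 1 ≤ 3 → met
All met.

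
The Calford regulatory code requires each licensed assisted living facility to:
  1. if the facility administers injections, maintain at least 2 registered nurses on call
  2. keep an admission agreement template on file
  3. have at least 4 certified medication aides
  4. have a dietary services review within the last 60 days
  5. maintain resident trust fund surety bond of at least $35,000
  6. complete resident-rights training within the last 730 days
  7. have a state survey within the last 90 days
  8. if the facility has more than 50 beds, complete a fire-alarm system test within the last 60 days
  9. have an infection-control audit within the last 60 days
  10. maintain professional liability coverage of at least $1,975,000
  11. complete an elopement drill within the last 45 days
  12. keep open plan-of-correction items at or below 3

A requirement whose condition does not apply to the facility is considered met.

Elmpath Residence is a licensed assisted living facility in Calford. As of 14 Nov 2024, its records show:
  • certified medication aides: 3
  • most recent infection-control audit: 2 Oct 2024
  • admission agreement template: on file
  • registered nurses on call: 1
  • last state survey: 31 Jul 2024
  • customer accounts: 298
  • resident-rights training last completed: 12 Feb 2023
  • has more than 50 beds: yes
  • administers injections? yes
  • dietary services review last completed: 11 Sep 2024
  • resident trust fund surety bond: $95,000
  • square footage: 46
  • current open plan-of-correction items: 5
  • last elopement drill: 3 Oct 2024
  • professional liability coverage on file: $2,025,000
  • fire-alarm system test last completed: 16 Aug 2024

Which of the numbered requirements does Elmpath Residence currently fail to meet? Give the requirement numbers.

1. condition 'administers injections' holds; registered nurses on call 1 < 2 → not met
2. admission agreement template present → met
3. certified medication aides 3 < 4 → not met
4. dietary services review 64 days ago vs limit 60 → not met
5. resident trust fund surety bond $95,000 ≥ $35,000 → met
6. resident-rights training 641 days ago vs limit 730 → met
7. state survey 106 days ago vs limit 90 → not met
8. condition 'has more than 50 beds' holds; fire-alarm system test 90 days ago vs limit 60 → not met
9. infection-control audit 43 days ago vs limit 60 → met
10. professional liability coverage $2,025,000 ≥ $1,975,000 → met
11. elopement drill 42 days ago vs limit 45 → met
12. open plan-of-correction items 5 > 3 → not met
Not met: 1, 3, 4, 7, 8, 12

1, 3, 4, 7, 8, 12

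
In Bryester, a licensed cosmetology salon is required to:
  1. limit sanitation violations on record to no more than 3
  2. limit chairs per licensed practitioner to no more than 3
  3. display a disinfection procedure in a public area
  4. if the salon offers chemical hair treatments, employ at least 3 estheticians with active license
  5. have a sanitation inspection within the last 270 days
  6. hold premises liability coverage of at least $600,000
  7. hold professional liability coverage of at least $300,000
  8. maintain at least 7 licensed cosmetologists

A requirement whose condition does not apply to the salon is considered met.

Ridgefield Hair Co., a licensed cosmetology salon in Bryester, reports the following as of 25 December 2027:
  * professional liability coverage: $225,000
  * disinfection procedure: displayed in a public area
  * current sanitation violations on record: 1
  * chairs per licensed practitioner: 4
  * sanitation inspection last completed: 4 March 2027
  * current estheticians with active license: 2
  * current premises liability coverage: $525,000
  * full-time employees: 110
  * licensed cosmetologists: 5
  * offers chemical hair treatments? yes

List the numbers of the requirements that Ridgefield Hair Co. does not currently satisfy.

2, 4, 5, 6, 7, 8

1. sanitation violations on record 1 ≤ 3 → met
2. chairs per licensed practitioner 4 > 3 → not met
3. disinfection procedure present → met
4. condition 'offers chemical hair treatments' holds; estheticians with active license 2 < 3 → not met
5. sanitation inspection 296 days ago vs limit 270 → not met
6. premises liability coverage $525,000 < $600,000 → not met
7. professional liability coverage $225,000 < $300,000 → not met
8. licensed cosmetologists 5 < 7 → not met
Not met: 2, 4, 5, 6, 7, 8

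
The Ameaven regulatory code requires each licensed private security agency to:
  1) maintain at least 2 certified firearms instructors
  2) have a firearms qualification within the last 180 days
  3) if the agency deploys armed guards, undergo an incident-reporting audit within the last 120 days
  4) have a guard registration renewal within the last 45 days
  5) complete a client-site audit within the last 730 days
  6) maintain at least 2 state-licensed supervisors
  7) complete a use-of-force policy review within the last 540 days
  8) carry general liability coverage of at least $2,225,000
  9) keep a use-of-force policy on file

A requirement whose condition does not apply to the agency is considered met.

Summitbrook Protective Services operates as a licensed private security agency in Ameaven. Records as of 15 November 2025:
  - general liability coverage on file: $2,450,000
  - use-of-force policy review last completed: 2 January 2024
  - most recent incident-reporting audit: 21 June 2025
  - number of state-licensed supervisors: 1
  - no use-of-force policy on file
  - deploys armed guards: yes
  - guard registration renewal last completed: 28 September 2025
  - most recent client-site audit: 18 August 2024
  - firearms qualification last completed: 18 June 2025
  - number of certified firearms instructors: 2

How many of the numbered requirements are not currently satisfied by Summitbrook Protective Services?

1. certified firearms instructors 2 ≥ 2 → met
2. firearms qualification 150 days ago vs limit 180 → met
3. condition 'deploys armed guards' holds; incident-reporting audit 147 days ago vs limit 120 → not met
4. guard registration renewal 48 days ago vs limit 45 → not met
5. client-site audit 454 days ago vs limit 730 → met
6. state-licensed supervisors 1 < 2 → not met
7. use-of-force policy review 683 days ago vs limit 540 → not met
8. general liability coverage $2,450,000 ≥ $2,225,000 → met
9. use-of-force policy absent → not met
Not met: 5 of 9

5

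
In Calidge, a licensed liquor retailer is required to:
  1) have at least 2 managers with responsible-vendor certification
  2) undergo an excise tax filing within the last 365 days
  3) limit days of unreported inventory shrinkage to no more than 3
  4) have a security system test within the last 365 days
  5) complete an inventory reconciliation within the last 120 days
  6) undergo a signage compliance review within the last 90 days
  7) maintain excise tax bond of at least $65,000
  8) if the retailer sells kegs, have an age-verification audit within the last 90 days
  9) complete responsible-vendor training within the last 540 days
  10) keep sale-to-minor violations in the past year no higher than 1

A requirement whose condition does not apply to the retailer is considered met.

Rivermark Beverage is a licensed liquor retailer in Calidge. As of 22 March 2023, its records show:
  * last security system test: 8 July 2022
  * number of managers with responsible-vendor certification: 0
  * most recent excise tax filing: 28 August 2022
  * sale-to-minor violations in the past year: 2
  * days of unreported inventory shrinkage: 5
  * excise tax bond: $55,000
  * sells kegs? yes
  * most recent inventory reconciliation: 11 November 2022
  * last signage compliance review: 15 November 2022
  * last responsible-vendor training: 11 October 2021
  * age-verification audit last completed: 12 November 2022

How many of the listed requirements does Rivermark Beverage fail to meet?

1. managers with responsible-vendor certification 0 < 2 → not met
2. excise tax filing 206 days ago vs limit 365 → met
3. days of unreported inventory shrinkage 5 > 3 → not met
4. security system test 257 days ago vs limit 365 → met
5. inventory reconciliation 131 days ago vs limit 120 → not met
6. signage compliance review 127 days ago vs limit 90 → not met
7. excise tax bond $55,000 < $65,000 → not met
8. condition 'sells kegs' holds; age-verification audit 130 days ago vs limit 90 → not met
9. responsible-vendor training 527 days ago vs limit 540 → met
10. sale-to-minor violations in the past year 2 > 1 → not met
Not met: 7 of 10

7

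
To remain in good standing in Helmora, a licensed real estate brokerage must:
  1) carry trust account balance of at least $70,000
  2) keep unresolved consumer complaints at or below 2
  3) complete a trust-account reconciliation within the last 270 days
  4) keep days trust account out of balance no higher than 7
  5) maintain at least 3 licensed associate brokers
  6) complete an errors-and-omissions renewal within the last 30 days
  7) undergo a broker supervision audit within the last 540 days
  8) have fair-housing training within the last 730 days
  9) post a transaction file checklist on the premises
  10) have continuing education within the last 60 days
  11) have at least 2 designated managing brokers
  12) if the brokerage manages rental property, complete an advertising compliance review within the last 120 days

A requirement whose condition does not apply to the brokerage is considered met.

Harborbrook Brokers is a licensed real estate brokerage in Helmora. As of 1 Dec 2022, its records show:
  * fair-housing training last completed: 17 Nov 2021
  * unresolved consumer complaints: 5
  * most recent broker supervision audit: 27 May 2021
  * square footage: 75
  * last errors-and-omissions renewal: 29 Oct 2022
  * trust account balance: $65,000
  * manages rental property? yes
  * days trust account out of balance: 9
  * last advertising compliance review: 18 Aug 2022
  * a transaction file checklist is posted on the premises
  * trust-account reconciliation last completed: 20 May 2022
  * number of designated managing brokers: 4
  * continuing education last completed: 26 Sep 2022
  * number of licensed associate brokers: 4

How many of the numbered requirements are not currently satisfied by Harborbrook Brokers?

1. trust account balance $65,000 < $70,000 → not met
2. unresolved consumer complaints 5 > 2 → not met
3. trust-account reconciliation 195 days ago vs limit 270 → met
4. days trust account out of balance 9 > 7 → not met
5. licensed associate brokers 4 ≥ 3 → met
6. errors-and-omissions renewal 33 days ago vs limit 30 → not met
7. broker supervision audit 553 days ago vs limit 540 → not met
8. fair-housing training 379 days ago vs limit 730 → met
9. transaction file checklist present → met
10. continuing education 66 days ago vs limit 60 → not met
11. designated managing brokers 4 ≥ 2 → met
12. condition 'manages rental property' holds; advertising compliance review 105 days ago vs limit 120 → met
Not met: 6 of 12

6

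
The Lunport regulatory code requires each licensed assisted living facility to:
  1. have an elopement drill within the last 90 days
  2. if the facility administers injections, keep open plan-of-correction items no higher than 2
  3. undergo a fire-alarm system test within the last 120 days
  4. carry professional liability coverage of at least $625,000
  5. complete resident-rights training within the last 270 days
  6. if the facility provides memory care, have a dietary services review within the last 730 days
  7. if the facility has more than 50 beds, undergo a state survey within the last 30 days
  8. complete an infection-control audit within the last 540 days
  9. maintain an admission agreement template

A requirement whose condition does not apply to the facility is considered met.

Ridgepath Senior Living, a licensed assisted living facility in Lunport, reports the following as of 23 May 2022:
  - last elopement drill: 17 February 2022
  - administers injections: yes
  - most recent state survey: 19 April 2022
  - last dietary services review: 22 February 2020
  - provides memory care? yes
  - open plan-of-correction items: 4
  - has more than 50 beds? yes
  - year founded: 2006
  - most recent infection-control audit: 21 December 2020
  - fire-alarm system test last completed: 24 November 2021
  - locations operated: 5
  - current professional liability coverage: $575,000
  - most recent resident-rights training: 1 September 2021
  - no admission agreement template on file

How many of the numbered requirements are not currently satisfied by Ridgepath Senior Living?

1. elopement drill 95 days ago vs limit 90 → not met
2. condition 'administers injections' holds; open plan-of-correction items 4 > 2 → not met
3. fire-alarm system test 180 days ago vs limit 120 → not met
4. professional liability coverage $575,000 < $625,000 → not met
5. resident-rights training 264 days ago vs limit 270 → met
6. condition 'provides memory care' holds; dietary services review 821 days ago vs limit 730 → not met
7. condition 'has more than 50 beds' holds; state survey 34 days ago vs limit 30 → not met
8. infection-control audit 518 days ago vs limit 540 → met
9. admission agreement template absent → not met
Not met: 7 of 9

7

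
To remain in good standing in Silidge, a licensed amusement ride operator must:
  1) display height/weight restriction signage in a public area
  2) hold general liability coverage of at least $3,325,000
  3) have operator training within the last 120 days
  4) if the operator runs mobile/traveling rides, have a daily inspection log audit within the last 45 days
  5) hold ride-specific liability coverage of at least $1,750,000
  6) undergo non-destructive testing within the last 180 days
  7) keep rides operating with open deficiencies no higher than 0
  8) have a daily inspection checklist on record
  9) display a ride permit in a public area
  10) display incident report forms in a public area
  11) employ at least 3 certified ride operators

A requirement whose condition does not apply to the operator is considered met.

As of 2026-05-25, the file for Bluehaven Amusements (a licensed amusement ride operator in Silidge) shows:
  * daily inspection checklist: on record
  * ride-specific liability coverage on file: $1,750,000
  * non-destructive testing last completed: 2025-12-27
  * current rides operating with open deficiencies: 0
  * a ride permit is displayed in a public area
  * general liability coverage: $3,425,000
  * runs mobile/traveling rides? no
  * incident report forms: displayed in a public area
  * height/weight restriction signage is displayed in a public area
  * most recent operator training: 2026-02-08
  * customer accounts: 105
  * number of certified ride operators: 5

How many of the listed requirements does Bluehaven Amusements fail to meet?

1. height/weight restriction signage present → met
2. general liability coverage $3,425,000 ≥ $3,325,000 → met
3. operator training 106 days ago vs limit 120 → met
4. condition 'runs mobile/traveling rides' does not hold → requirement n/a → met
5. ride-specific liability coverage $1,750,000 ≥ $1,750,000 → met
6. non-destructive testing 149 days ago vs limit 180 → met
7. rides operating with open deficiencies 0 ≤ 0 → met
8. daily inspection checklist present → met
9. ride permit present → met
10. incident report forms present → met
11. certified ride operators 5 ≥ 3 → met
Not met: 0 of 11

0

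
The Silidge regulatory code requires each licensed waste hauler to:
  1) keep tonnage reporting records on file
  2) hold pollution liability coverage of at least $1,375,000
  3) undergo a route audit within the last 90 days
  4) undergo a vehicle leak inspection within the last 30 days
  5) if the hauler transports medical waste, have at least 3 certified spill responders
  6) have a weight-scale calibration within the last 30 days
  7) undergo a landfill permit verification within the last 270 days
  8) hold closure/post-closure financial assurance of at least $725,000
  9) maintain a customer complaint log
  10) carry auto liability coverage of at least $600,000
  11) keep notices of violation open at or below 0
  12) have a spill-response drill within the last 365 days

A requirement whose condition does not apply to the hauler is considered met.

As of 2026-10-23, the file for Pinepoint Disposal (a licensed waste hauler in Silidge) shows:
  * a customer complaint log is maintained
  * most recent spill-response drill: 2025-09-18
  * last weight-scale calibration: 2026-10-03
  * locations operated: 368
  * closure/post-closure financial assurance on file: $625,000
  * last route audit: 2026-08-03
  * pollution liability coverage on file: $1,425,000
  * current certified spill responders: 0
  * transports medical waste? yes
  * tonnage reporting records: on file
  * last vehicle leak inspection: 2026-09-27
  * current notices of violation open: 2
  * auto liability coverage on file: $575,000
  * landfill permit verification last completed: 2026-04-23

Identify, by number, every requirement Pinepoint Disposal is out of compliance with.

1. tonnage reporting records present → met
2. pollution liability coverage $1,425,000 ≥ $1,375,000 → met
3. route audit 81 days ago vs limit 90 → met
4. vehicle leak inspection 26 days ago vs limit 30 → met
5. condition 'transports medical waste' holds; certified spill responders 0 < 3 → not met
6. weight-scale calibration 20 days ago vs limit 30 → met
7. landfill permit verification 183 days ago vs limit 270 → met
8. closure/post-closure financial assurance $625,000 < $725,000 → not met
9. customer complaint log present → met
10. auto liability coverage $575,000 < $600,000 → not met
11. notices of violation open 2 > 0 → not met
12. spill-response drill 400 days ago vs limit 365 → not met
Not met: 5, 8, 10, 11, 12

5, 8, 10, 11, 12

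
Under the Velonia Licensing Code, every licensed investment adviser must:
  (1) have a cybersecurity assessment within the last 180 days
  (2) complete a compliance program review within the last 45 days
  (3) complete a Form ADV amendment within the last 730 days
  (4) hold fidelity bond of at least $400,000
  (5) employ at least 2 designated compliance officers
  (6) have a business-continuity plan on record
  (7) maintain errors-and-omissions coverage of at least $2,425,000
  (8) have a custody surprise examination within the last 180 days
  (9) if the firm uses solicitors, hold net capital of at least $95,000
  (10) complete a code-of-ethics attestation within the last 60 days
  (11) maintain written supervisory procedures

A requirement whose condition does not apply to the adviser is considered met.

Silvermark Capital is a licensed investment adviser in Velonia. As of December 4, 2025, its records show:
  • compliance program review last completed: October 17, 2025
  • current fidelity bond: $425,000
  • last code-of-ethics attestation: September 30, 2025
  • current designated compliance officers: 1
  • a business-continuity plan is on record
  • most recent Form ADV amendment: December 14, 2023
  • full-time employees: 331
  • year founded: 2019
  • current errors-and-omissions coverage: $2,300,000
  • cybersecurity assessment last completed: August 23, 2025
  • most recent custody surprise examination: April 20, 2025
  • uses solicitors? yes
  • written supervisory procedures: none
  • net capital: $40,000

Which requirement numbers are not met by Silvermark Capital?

2, 5, 7, 8, 9, 10, 11

1. cybersecurity assessment 103 days ago vs limit 180 → met
2. compliance program review 48 days ago vs limit 45 → not met
3. Form ADV amendment 721 days ago vs limit 730 → met
4. fidelity bond $425,000 ≥ $400,000 → met
5. designated compliance officers 1 < 2 → not met
6. business-continuity plan present → met
7. errors-and-omissions coverage $2,300,000 < $2,425,000 → not met
8. custody surprise examination 228 days ago vs limit 180 → not met
9. condition 'uses solicitors' holds; net capital $40,000 < $95,000 → not met
10. code-of-ethics attestation 65 days ago vs limit 60 → not met
11. written supervisory procedures absent → not met
Not met: 2, 5, 7, 8, 9, 10, 11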